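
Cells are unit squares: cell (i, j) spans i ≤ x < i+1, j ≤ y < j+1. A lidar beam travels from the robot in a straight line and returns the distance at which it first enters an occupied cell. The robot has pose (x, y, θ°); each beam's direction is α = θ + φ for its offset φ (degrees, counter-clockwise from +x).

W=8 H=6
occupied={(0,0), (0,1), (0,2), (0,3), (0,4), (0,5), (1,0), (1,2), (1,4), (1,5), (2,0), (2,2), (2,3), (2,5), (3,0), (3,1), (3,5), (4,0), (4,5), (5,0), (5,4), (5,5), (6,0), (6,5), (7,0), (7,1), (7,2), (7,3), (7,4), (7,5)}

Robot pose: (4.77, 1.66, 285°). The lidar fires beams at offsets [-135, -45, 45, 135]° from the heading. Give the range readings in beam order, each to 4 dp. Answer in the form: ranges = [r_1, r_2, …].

beam 1: φ=-135°, α=150°
  dir = (cos 150°, sin 150°) = (-0.8660, 0.5000); from cell (4,1)
  next x-line at t=0.8891, next y-line at t=0.6800; Δt_x=1.1547, Δt_y=2.0000
    y: enter (4,2) at t=0.6800
    x: enter (3,2) at t=0.8891
    x: enter (2,2) at t=2.0438 ← occupied
  → r_1 = 2.0438
beam 2: φ=-45°, α=240°
  dir = (cos 240°, sin 240°) = (-0.5000, -0.8660); from cell (4,1)
  next x-line at t=1.5400, next y-line at t=0.7621; Δt_x=2.0000, Δt_y=1.1547
    y: enter (4,0) at t=0.7621 ← occupied
  → r_2 = 0.7621
beam 3: φ=45°, α=330°
  dir = (cos 330°, sin 330°) = (0.8660, -0.5000); from cell (4,1)
  next x-line at t=0.2656, next y-line at t=1.3200; Δt_x=1.1547, Δt_y=2.0000
    x: enter (5,1) at t=0.2656
    y: enter (5,0) at t=1.3200 ← occupied
  → r_3 = 1.3200
beam 4: φ=135°, α=60°
  dir = (cos 60°, sin 60°) = (0.5000, 0.8660); from cell (4,1)
  next x-line at t=0.4600, next y-line at t=0.3926; Δt_x=2.0000, Δt_y=1.1547
    y: enter (4,2) at t=0.3926
    x: enter (5,2) at t=0.4600
    y: enter (5,3) at t=1.5473
    x: enter (6,3) at t=2.4600
    y: enter (6,4) at t=2.7020
    y: enter (6,5) at t=3.8567 ← occupied
  → r_4 = 3.8567

ranges = [2.0438, 0.7621, 1.3200, 3.8567]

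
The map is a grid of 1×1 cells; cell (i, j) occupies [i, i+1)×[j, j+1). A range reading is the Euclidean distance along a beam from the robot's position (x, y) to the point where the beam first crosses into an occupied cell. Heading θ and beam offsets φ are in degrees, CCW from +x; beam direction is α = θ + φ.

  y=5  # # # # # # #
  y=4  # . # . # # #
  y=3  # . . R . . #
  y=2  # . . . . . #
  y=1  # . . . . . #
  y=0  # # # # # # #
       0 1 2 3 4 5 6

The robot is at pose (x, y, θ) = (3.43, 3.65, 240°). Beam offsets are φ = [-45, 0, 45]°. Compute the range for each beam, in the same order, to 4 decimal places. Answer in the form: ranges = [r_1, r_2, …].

beam 1: φ=-45°, α=195°
  dir = (cos 195°, sin 195°) = (-0.9659, -0.2588); from cell (3,3)
  next x-line at t=0.4452, next y-line at t=2.5114; Δt_x=1.0353, Δt_y=3.8637
    x: enter (2,3) at t=0.4452
    x: enter (1,3) at t=1.4804
    y: enter (1,2) at t=2.5114
    x: enter (0,2) at t=2.5157 ← occupied
  → r_1 = 2.5157
beam 2: φ=0°, α=240°
  dir = (cos 240°, sin 240°) = (-0.5000, -0.8660); from cell (3,3)
  next x-line at t=0.8600, next y-line at t=0.7506; Δt_x=2.0000, Δt_y=1.1547
    y: enter (3,2) at t=0.7506
    x: enter (2,2) at t=0.8600
    y: enter (2,1) at t=1.9053
    x: enter (1,1) at t=2.8600
    y: enter (1,0) at t=3.0600 ← occupied
  → r_2 = 3.0600
beam 3: φ=45°, α=285°
  dir = (cos 285°, sin 285°) = (0.2588, -0.9659); from cell (3,3)
  next x-line at t=2.2023, next y-line at t=0.6729; Δt_x=3.8637, Δt_y=1.0353
    y: enter (3,2) at t=0.6729
    y: enter (3,1) at t=1.7082
    x: enter (4,1) at t=2.2023
    y: enter (4,0) at t=2.7435 ← occupied
  → r_3 = 2.7435

ranges = [2.5157, 3.0600, 2.7435]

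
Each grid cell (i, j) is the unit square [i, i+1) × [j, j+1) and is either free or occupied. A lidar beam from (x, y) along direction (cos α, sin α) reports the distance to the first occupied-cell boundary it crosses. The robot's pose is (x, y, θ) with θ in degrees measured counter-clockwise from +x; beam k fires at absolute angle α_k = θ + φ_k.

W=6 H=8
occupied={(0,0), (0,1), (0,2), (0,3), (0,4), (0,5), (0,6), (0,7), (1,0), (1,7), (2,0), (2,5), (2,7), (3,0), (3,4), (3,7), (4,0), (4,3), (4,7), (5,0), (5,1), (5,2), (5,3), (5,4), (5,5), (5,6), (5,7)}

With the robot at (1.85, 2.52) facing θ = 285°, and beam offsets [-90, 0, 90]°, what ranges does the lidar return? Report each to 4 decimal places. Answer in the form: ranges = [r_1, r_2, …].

ranges = [0.8800, 1.5736, 2.2258]

beam 1: φ=-90°, α=195°
  dir = (cos 195°, sin 195°) = (-0.9659, -0.2588); from cell (1,2)
  next x-line at t=0.8800, next y-line at t=2.0091; Δt_x=1.0353, Δt_y=3.8637
    x: enter (0,2) at t=0.8800 ← occupied
  → r_1 = 0.8800
beam 2: φ=0°, α=285°
  dir = (cos 285°, sin 285°) = (0.2588, -0.9659); from cell (1,2)
  next x-line at t=0.5796, next y-line at t=0.5383; Δt_x=3.8637, Δt_y=1.0353
    y: enter (1,1) at t=0.5383
    x: enter (2,1) at t=0.5796
    y: enter (2,0) at t=1.5736 ← occupied
  → r_2 = 1.5736
beam 3: φ=90°, α=15°
  dir = (cos 15°, sin 15°) = (0.9659, 0.2588); from cell (1,2)
  next x-line at t=0.1553, next y-line at t=1.8546; Δt_x=1.0353, Δt_y=3.8637
    x: enter (2,2) at t=0.1553
    x: enter (3,2) at t=1.1906
    y: enter (3,3) at t=1.8546
    x: enter (4,3) at t=2.2258 ← occupied
  → r_3 = 2.2258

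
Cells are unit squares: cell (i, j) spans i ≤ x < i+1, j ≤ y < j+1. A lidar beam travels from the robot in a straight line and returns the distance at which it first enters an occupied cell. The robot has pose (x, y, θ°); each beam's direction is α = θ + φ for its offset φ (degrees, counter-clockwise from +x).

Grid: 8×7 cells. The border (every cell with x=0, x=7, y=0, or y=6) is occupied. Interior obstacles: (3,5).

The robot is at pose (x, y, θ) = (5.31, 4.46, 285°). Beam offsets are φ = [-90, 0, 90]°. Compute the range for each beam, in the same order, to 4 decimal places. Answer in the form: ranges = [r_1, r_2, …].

ranges = [4.4620, 3.5821, 1.7496]

beam 1: φ=-90°, α=195°
  direction (-0.9659, -0.2588); cell (5,4); t to first gridline: x 0.3209, y 1.7773 (then +1.0353 / +3.8637)
    (4,4) via x @ 0.3209
    (3,4) via x @ 1.3562
    (3,3) via y @ 1.7773
    (2,3) via x @ 2.3915
    (1,3) via x @ 3.4268
    (0,3) via x @ 4.4620  # hit
  → r_1 = 4.4620
beam 2: φ=0°, α=285°
  direction (0.2588, -0.9659); cell (5,4); t to first gridline: x 2.6660, y 0.4762 (then +3.8637 / +1.0353)
    (5,3) via y @ 0.4762
    (5,2) via y @ 1.5115
    (5,1) via y @ 2.5468
    (6,1) via x @ 2.6660
    (6,0) via y @ 3.5821  # hit
  → r_2 = 3.5821
beam 3: φ=90°, α=15°
  direction (0.9659, 0.2588); cell (5,4); t to first gridline: x 0.7143, y 2.0864 (then +1.0353 / +3.8637)
    (6,4) via x @ 0.7143
    (7,4) via x @ 1.7496  # hit
  → r_3 = 1.7496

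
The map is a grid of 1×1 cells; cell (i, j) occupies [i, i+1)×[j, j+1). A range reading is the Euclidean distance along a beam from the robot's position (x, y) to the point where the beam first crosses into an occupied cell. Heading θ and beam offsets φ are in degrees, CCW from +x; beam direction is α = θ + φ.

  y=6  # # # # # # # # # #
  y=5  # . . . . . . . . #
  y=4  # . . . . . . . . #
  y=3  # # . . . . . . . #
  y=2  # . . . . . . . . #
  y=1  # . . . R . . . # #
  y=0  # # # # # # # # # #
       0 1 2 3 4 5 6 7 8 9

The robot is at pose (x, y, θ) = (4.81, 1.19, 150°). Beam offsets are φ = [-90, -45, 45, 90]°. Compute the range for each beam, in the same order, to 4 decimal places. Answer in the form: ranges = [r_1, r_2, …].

ranges = [5.5541, 4.9797, 0.7341, 0.2194]

beam 1: φ=-90°, α=60°
  cosα=0.5000 sinα=0.8660 | (4,1) | tMaxX 0.3800 tMaxY 0.9353 | tΔX 2.0000 tΔY 1.1547
    t=0.3800 [x] (5,1)
    t=0.9353 [y] (5,2)
    t=2.0900 [y] (5,3)
    t=2.3800 [x] (6,3)
    t=3.2447 [y] (6,4)
    t=4.3800 [x] (7,4)
    t=4.3994 [y] (7,5)
    t=5.5541 [y] (7,6) — stop
  → r_1 = 5.5541
beam 2: φ=-45°, α=105°
  cosα=-0.2588 sinα=0.9659 | (4,1) | tMaxX 3.1296 tMaxY 0.8386 | tΔX 3.8637 tΔY 1.0353
    t=0.8386 [y] (4,2)
    t=1.8738 [y] (4,3)
    t=2.9091 [y] (4,4)
    t=3.1296 [x] (3,4)
    t=3.9444 [y] (3,5)
    t=4.9797 [y] (3,6) — stop
  → r_2 = 4.9797
beam 3: φ=45°, α=195°
  cosα=-0.9659 sinα=-0.2588 | (4,1) | tMaxX 0.8386 tMaxY 0.7341 | tΔX 1.0353 tΔY 3.8637
    t=0.7341 [y] (4,0) — stop
  → r_3 = 0.7341
beam 4: φ=90°, α=240°
  cosα=-0.5000 sinα=-0.8660 | (4,1) | tMaxX 1.6200 tMaxY 0.2194 | tΔX 2.0000 tΔY 1.1547
    t=0.2194 [y] (4,0) — stop
  → r_4 = 0.2194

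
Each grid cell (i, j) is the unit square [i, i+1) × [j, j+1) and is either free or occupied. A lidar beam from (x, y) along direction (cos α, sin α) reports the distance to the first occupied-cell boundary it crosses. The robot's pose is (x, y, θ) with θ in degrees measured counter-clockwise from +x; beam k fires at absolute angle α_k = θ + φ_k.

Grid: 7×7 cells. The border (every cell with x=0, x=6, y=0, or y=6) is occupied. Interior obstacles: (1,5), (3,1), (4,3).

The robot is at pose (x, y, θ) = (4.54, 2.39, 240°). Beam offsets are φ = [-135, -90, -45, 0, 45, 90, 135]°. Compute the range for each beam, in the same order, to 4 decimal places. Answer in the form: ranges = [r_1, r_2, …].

beam 1: φ=-135°, α=105°
  direction (-0.2588, 0.9659); cell (4,2); t to first gridline: x 2.0864, y 0.6315 (then +3.8637 / +1.0353)
    (4,3) via y @ 0.6315  # hit
  → r_1 = 0.6315
beam 2: φ=-90°, α=150°
  direction (-0.8660, 0.5000); cell (4,2); t to first gridline: x 0.6235, y 1.2200 (then +1.1547 / +2.0000)
    (3,2) via x @ 0.6235
    (3,3) via y @ 1.2200
    (2,3) via x @ 1.7782
    (1,3) via x @ 2.9329
    (1,4) via y @ 3.2200
    (0,4) via x @ 4.0876  # hit
  → r_2 = 4.0876
beam 3: φ=-45°, α=195°
  direction (-0.9659, -0.2588); cell (4,2); t to first gridline: x 0.5590, y 1.5068 (then +1.0353 / +3.8637)
    (3,2) via x @ 0.5590
    (3,1) via y @ 1.5068  # hit
  → r_3 = 1.5068
beam 4: φ=0°, α=240°
  direction (-0.5000, -0.8660); cell (4,2); t to first gridline: x 1.0800, y 0.4503 (then +2.0000 / +1.1547)
    (4,1) via y @ 0.4503
    (3,1) via x @ 1.0800  # hit
  → r_4 = 1.0800
beam 5: φ=45°, α=285°
  direction (0.2588, -0.9659); cell (4,2); t to first gridline: x 1.7773, y 0.4038 (then +3.8637 / +1.0353)
    (4,1) via y @ 0.4038
    (4,0) via y @ 1.4390  # hit
  → r_5 = 1.4390
beam 6: φ=90°, α=330°
  direction (0.8660, -0.5000); cell (4,2); t to first gridline: x 0.5312, y 0.7800 (then +1.1547 / +2.0000)
    (5,2) via x @ 0.5312
    (5,1) via y @ 0.7800
    (6,1) via x @ 1.6859  # hit
  → r_6 = 1.6859
beam 7: φ=135°, α=15°
  direction (0.9659, 0.2588); cell (4,2); t to first gridline: x 0.4762, y 2.3569 (then +1.0353 / +3.8637)
    (5,2) via x @ 0.4762
    (6,2) via x @ 1.5115  # hit
  → r_7 = 1.5115

ranges = [0.6315, 4.0876, 1.5068, 1.0800, 1.4390, 1.6859, 1.5115]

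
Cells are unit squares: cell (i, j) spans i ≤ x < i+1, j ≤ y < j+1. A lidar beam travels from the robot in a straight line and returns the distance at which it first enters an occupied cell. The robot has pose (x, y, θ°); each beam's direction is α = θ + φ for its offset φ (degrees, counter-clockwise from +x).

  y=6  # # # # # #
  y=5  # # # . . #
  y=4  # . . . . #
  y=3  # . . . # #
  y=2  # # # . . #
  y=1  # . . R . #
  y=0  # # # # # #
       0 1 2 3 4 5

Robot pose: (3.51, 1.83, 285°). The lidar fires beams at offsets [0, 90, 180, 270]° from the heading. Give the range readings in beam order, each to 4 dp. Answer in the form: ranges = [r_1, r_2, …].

beam 1: φ=0°, α=285°
  dir = (cos 285°, sin 285°) = (0.2588, -0.9659); from cell (3,1)
  next x-line at t=1.8932, next y-line at t=0.8593; Δt_x=3.8637, Δt_y=1.0353
    y: enter (3,0) at t=0.8593 ← occupied
  → r_1 = 0.8593
beam 2: φ=90°, α=15°
  dir = (cos 15°, sin 15°) = (0.9659, 0.2588); from cell (3,1)
  next x-line at t=0.5073, next y-line at t=0.6568; Δt_x=1.0353, Δt_y=3.8637
    x: enter (4,1) at t=0.5073
    y: enter (4,2) at t=0.6568
    x: enter (5,2) at t=1.5426 ← occupied
  → r_2 = 1.5426
beam 3: φ=180°, α=105°
  dir = (cos 105°, sin 105°) = (-0.2588, 0.9659); from cell (3,1)
  next x-line at t=1.9705, next y-line at t=0.1760; Δt_x=3.8637, Δt_y=1.0353
    y: enter (3,2) at t=0.1760
    y: enter (3,3) at t=1.2113
    x: enter (2,3) at t=1.9705
    y: enter (2,4) at t=2.2465
    y: enter (2,5) at t=3.2818 ← occupied
  → r_3 = 3.2818
beam 4: φ=270°, α=195°
  dir = (cos 195°, sin 195°) = (-0.9659, -0.2588); from cell (3,1)
  next x-line at t=0.5280, next y-line at t=3.2069; Δt_x=1.0353, Δt_y=3.8637
    x: enter (2,1) at t=0.5280
    x: enter (1,1) at t=1.5633
    x: enter (0,1) at t=2.5985 ← occupied
  → r_4 = 2.5985

ranges = [0.8593, 1.5426, 3.2818, 2.5985]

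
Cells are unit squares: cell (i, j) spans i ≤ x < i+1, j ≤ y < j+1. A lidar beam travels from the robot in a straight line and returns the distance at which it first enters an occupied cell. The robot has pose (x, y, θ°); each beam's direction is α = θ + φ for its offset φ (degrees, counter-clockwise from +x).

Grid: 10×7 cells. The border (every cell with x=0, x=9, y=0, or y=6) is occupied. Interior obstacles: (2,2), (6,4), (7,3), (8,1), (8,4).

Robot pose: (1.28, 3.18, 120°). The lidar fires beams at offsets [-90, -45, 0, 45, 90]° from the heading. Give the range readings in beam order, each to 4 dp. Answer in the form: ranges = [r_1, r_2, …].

ranges = [5.6400, 2.9195, 0.5600, 0.2899, 0.3233]

beam 1: φ=-90°, α=30°
  dir = (cos 30°, sin 30°) = (0.8660, 0.5000); from cell (1,3)
  next x-line at t=0.8314, next y-line at t=1.6400; Δt_x=1.1547, Δt_y=2.0000
    x: enter (2,3) at t=0.8314
    y: enter (2,4) at t=1.6400
    x: enter (3,4) at t=1.9861
    x: enter (4,4) at t=3.1408
    y: enter (4,5) at t=3.6400
    x: enter (5,5) at t=4.2955
    x: enter (6,5) at t=5.4502
    y: enter (6,6) at t=5.6400 ← occupied
  → r_1 = 5.6400
beam 2: φ=-45°, α=75°
  dir = (cos 75°, sin 75°) = (0.2588, 0.9659); from cell (1,3)
  next x-line at t=2.7819, next y-line at t=0.8489; Δt_x=3.8637, Δt_y=1.0353
    y: enter (1,4) at t=0.8489
    y: enter (1,5) at t=1.8842
    x: enter (2,5) at t=2.7819
    y: enter (2,6) at t=2.9195 ← occupied
  → r_2 = 2.9195
beam 3: φ=0°, α=120°
  dir = (cos 120°, sin 120°) = (-0.5000, 0.8660); from cell (1,3)
  next x-line at t=0.5600, next y-line at t=0.9469; Δt_x=2.0000, Δt_y=1.1547
    x: enter (0,3) at t=0.5600 ← occupied
  → r_3 = 0.5600
beam 4: φ=45°, α=165°
  dir = (cos 165°, sin 165°) = (-0.9659, 0.2588); from cell (1,3)
  next x-line at t=0.2899, next y-line at t=3.1682; Δt_x=1.0353, Δt_y=3.8637
    x: enter (0,3) at t=0.2899 ← occupied
  → r_4 = 0.2899
beam 5: φ=90°, α=210°
  dir = (cos 210°, sin 210°) = (-0.8660, -0.5000); from cell (1,3)
  next x-line at t=0.3233, next y-line at t=0.3600; Δt_x=1.1547, Δt_y=2.0000
    x: enter (0,3) at t=0.3233 ← occupied
  → r_5 = 0.3233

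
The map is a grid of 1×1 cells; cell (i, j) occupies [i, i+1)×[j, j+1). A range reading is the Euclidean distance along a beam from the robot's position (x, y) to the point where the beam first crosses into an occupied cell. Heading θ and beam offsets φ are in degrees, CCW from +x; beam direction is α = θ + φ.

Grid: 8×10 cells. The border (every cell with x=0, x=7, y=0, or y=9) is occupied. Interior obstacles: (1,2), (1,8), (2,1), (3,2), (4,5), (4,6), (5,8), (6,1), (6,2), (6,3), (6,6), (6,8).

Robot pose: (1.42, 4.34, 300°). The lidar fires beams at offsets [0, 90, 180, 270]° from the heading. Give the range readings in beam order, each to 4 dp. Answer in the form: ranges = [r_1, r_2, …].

beam 1: φ=0°, α=300°
  direction (0.5000, -0.8660); cell (1,4); t to first gridline: x 1.1600, y 0.3926 (then +2.0000 / +1.1547)
    (1,3) via y @ 0.3926
    (2,3) via x @ 1.1600
    (2,2) via y @ 1.5473
    (2,1) via y @ 2.7020  # hit
  → r_1 = 2.7020
beam 2: φ=90°, α=30°
  direction (0.8660, 0.5000); cell (1,4); t to first gridline: x 0.6697, y 1.3200 (then +1.1547 / +2.0000)
    (2,4) via x @ 0.6697
    (2,5) via y @ 1.3200
    (3,5) via x @ 1.8244
    (4,5) via x @ 2.9791  # hit
  → r_2 = 2.9791
beam 3: φ=180°, α=120°
  direction (-0.5000, 0.8660); cell (1,4); t to first gridline: x 0.8400, y 0.7621 (then +2.0000 / +1.1547)
    (1,5) via y @ 0.7621
    (0,5) via x @ 0.8400  # hit
  → r_3 = 0.8400
beam 4: φ=270°, α=210°
  direction (-0.8660, -0.5000); cell (1,4); t to first gridline: x 0.4850, y 0.6800 (then +1.1547 / +2.0000)
    (0,4) via x @ 0.4850  # hit
  → r_4 = 0.4850

ranges = [2.7020, 2.9791, 0.8400, 0.4850]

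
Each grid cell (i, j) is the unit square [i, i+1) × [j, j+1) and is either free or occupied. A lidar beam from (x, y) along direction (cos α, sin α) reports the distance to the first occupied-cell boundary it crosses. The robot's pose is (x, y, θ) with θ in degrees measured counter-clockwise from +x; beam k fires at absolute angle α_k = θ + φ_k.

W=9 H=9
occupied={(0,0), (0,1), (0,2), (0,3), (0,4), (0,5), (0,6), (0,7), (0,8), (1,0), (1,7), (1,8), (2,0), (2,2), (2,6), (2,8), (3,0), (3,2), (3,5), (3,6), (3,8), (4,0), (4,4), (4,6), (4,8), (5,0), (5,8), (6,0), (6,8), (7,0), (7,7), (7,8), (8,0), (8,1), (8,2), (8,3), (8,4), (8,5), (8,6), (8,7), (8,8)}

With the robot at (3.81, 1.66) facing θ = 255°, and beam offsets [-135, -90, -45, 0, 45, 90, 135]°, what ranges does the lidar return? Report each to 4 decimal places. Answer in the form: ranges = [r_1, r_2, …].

beam 1: φ=-135°, α=120°
  cosα=-0.5000 sinα=0.8660 | (3,1) | tMaxX 1.6200 tMaxY 0.3926 | tΔX 2.0000 tΔY 1.1547
    t=0.3926 [y] (3,2) — stop
  → r_1 = 0.3926
beam 2: φ=-90°, α=165°
  cosα=-0.9659 sinα=0.2588 | (3,1) | tMaxX 0.8386 tMaxY 1.3137 | tΔX 1.0353 tΔY 3.8637
    t=0.8386 [x] (2,1)
    t=1.3137 [y] (2,2) — stop
  → r_2 = 1.3137
beam 3: φ=-45°, α=210°
  cosα=-0.8660 sinα=-0.5000 | (3,1) | tMaxX 0.9353 tMaxY 1.3200 | tΔX 1.1547 tΔY 2.0000
    t=0.9353 [x] (2,1)
    t=1.3200 [y] (2,0) — stop
  → r_3 = 1.3200
beam 4: φ=0°, α=255°
  cosα=-0.2588 sinα=-0.9659 | (3,1) | tMaxX 3.1296 tMaxY 0.6833 | tΔX 3.8637 tΔY 1.0353
    t=0.6833 [y] (3,0) — stop
  → r_4 = 0.6833
beam 5: φ=45°, α=300°
  cosα=0.5000 sinα=-0.8660 | (3,1) | tMaxX 0.3800 tMaxY 0.7621 | tΔX 2.0000 tΔY 1.1547
    t=0.3800 [x] (4,1)
    t=0.7621 [y] (4,0) — stop
  → r_5 = 0.7621
beam 6: φ=90°, α=345°
  cosα=0.9659 sinα=-0.2588 | (3,1) | tMaxX 0.1967 tMaxY 2.5500 | tΔX 1.0353 tΔY 3.8637
    t=0.1967 [x] (4,1)
    t=1.2320 [x] (5,1)
    t=2.2673 [x] (6,1)
    t=2.5500 [y] (6,0) — stop
  → r_6 = 2.5500
beam 7: φ=135°, α=30°
  cosα=0.8660 sinα=0.5000 | (3,1) | tMaxX 0.2194 tMaxY 0.6800 | tΔX 1.1547 tΔY 2.0000
    t=0.2194 [x] (4,1)
    t=0.6800 [y] (4,2)
    t=1.3741 [x] (5,2)
    t=2.5288 [x] (6,2)
    t=2.6800 [y] (6,3)
    t=3.6835 [x] (7,3)
    t=4.6800 [y] (7,4)
    t=4.8382 [x] (8,4) — stop
  → r_7 = 4.8382

ranges = [0.3926, 1.3137, 1.3200, 0.6833, 0.7621, 2.5500, 4.8382]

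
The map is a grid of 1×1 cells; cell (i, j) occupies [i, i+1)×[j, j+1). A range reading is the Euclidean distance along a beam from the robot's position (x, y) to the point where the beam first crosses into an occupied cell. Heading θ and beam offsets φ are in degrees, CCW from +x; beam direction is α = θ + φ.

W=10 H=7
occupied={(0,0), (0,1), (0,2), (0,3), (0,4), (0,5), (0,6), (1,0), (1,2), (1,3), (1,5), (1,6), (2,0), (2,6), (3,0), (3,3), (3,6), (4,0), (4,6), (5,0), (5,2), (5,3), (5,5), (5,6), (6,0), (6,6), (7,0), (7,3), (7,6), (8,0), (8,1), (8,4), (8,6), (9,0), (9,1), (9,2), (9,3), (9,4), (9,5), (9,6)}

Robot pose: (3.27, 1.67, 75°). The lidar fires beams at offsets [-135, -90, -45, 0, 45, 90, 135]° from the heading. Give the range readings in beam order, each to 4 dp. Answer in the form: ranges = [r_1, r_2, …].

ranges = [0.7736, 2.5887, 1.9976, 1.3769, 2.5400, 1.3148, 1.3400]

beam 1: φ=-135°, α=300°
  dir = (cos 300°, sin 300°) = (0.5000, -0.8660); from cell (3,1)
  next x-line at t=1.4600, next y-line at t=0.7736; Δt_x=2.0000, Δt_y=1.1547
    y: enter (3,0) at t=0.7736 ← occupied
  → r_1 = 0.7736
beam 2: φ=-90°, α=345°
  dir = (cos 345°, sin 345°) = (0.9659, -0.2588); from cell (3,1)
  next x-line at t=0.7558, next y-line at t=2.5887; Δt_x=1.0353, Δt_y=3.8637
    x: enter (4,1) at t=0.7558
    x: enter (5,1) at t=1.7910
    y: enter (5,0) at t=2.5887 ← occupied
  → r_2 = 2.5887
beam 3: φ=-45°, α=30°
  dir = (cos 30°, sin 30°) = (0.8660, 0.5000); from cell (3,1)
  next x-line at t=0.8429, next y-line at t=0.6600; Δt_x=1.1547, Δt_y=2.0000
    y: enter (3,2) at t=0.6600
    x: enter (4,2) at t=0.8429
    x: enter (5,2) at t=1.9976 ← occupied
  → r_3 = 1.9976
beam 4: φ=0°, α=75°
  dir = (cos 75°, sin 75°) = (0.2588, 0.9659); from cell (3,1)
  next x-line at t=2.8205, next y-line at t=0.3416; Δt_x=3.8637, Δt_y=1.0353
    y: enter (3,2) at t=0.3416
    y: enter (3,3) at t=1.3769 ← occupied
  → r_4 = 1.3769
beam 5: φ=45°, α=120°
  dir = (cos 120°, sin 120°) = (-0.5000, 0.8660); from cell (3,1)
  next x-line at t=0.5400, next y-line at t=0.3811; Δt_x=2.0000, Δt_y=1.1547
    y: enter (3,2) at t=0.3811
    x: enter (2,2) at t=0.5400
    y: enter (2,3) at t=1.5358
    x: enter (1,3) at t=2.5400 ← occupied
  → r_5 = 2.5400
beam 6: φ=90°, α=165°
  dir = (cos 165°, sin 165°) = (-0.9659, 0.2588); from cell (3,1)
  next x-line at t=0.2795, next y-line at t=1.2750; Δt_x=1.0353, Δt_y=3.8637
    x: enter (2,1) at t=0.2795
    y: enter (2,2) at t=1.2750
    x: enter (1,2) at t=1.3148 ← occupied
  → r_6 = 1.3148
beam 7: φ=135°, α=210°
  dir = (cos 210°, sin 210°) = (-0.8660, -0.5000); from cell (3,1)
  next x-line at t=0.3118, next y-line at t=1.3400; Δt_x=1.1547, Δt_y=2.0000
    x: enter (2,1) at t=0.3118
    y: enter (2,0) at t=1.3400 ← occupied
  → r_7 = 1.3400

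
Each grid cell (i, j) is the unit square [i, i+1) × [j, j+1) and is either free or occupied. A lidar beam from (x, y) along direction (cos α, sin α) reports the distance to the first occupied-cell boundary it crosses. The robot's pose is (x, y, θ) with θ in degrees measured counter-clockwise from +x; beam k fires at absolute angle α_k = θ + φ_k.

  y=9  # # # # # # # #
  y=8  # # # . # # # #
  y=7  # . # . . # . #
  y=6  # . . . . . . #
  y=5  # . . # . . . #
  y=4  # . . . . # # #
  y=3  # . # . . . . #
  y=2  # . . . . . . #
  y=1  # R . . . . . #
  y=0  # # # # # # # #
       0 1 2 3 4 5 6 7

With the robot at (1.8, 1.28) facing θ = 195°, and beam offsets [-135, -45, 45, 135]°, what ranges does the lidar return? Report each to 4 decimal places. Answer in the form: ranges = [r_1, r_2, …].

ranges = [1.9861, 0.9238, 0.3233, 0.5600]

beam 1: φ=-135°, α=60°
  cosα=0.5000 sinα=0.8660 | (1,1) | tMaxX 0.4000 tMaxY 0.8314 | tΔX 2.0000 tΔY 1.1547
    t=0.4000 [x] (2,1)
    t=0.8314 [y] (2,2)
    t=1.9861 [y] (2,3) — stop
  → r_1 = 1.9861
beam 2: φ=-45°, α=150°
  cosα=-0.8660 sinα=0.5000 | (1,1) | tMaxX 0.9238 tMaxY 1.4400 | tΔX 1.1547 tΔY 2.0000
    t=0.9238 [x] (0,1) — stop
  → r_2 = 0.9238
beam 3: φ=45°, α=240°
  cosα=-0.5000 sinα=-0.8660 | (1,1) | tMaxX 1.6000 tMaxY 0.3233 | tΔX 2.0000 tΔY 1.1547
    t=0.3233 [y] (1,0) — stop
  → r_3 = 0.3233
beam 4: φ=135°, α=330°
  cosα=0.8660 sinα=-0.5000 | (1,1) | tMaxX 0.2309 tMaxY 0.5600 | tΔX 1.1547 tΔY 2.0000
    t=0.2309 [x] (2,1)
    t=0.5600 [y] (2,0) — stop
  → r_4 = 0.5600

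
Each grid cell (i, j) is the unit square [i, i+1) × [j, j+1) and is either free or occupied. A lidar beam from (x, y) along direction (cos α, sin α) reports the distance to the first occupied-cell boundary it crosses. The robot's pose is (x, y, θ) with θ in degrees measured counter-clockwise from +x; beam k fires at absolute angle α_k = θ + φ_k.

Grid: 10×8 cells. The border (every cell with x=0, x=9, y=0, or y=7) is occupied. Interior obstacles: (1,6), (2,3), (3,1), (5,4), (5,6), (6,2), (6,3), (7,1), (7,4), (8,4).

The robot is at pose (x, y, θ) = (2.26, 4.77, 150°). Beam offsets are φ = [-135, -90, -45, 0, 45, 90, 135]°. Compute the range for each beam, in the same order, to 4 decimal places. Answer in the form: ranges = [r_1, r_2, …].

beam 1: φ=-135°, α=15°
  direction (0.9659, 0.2588); cell (2,4); t to first gridline: x 0.7661, y 0.8887 (then +1.0353 / +3.8637)
    (3,4) via x @ 0.7661
    (3,5) via y @ 0.8887
    (4,5) via x @ 1.8014
    (5,5) via x @ 2.8367
    (6,5) via x @ 3.8719
    (6,6) via y @ 4.7524
    (7,6) via x @ 4.9072
    (8,6) via x @ 5.9425
    (9,6) via x @ 6.9778  # hit
  → r_1 = 6.9778
beam 2: φ=-90°, α=60°
  direction (0.5000, 0.8660); cell (2,4); t to first gridline: x 1.4800, y 0.2656 (then +2.0000 / +1.1547)
    (2,5) via y @ 0.2656
    (2,6) via y @ 1.4203
    (3,6) via x @ 1.4800
    (3,7) via y @ 2.5750  # hit
  → r_2 = 2.5750
beam 3: φ=-45°, α=105°
  direction (-0.2588, 0.9659); cell (2,4); t to first gridline: x 1.0046, y 0.2381 (then +3.8637 / +1.0353)
    (2,5) via y @ 0.2381
    (1,5) via x @ 1.0046
    (1,6) via y @ 1.2734  # hit
  → r_3 = 1.2734
beam 4: φ=0°, α=150°
  direction (-0.8660, 0.5000); cell (2,4); t to first gridline: x 0.3002, y 0.4600 (then +1.1547 / +2.0000)
    (1,4) via x @ 0.3002
    (1,5) via y @ 0.4600
    (0,5) via x @ 1.4549  # hit
  → r_4 = 1.4549
beam 5: φ=45°, α=195°
  direction (-0.9659, -0.2588); cell (2,4); t to first gridline: x 0.2692, y 2.9751 (then +1.0353 / +3.8637)
    (1,4) via x @ 0.2692
    (0,4) via x @ 1.3044  # hit
  → r_5 = 1.3044
beam 6: φ=90°, α=240°
  direction (-0.5000, -0.8660); cell (2,4); t to first gridline: x 0.5200, y 0.8891 (then +2.0000 / +1.1547)
    (1,4) via x @ 0.5200
    (1,3) via y @ 0.8891
    (1,2) via y @ 2.0438
    (0,2) via x @ 2.5200  # hit
  → r_6 = 2.5200
beam 7: φ=135°, α=285°
  direction (0.2588, -0.9659); cell (2,4); t to first gridline: x 2.8591, y 0.7972 (then +3.8637 / +1.0353)
    (2,3) via y @ 0.7972  # hit
  → r_7 = 0.7972

ranges = [6.9778, 2.5750, 1.2734, 1.4549, 1.3044, 2.5200, 0.7972]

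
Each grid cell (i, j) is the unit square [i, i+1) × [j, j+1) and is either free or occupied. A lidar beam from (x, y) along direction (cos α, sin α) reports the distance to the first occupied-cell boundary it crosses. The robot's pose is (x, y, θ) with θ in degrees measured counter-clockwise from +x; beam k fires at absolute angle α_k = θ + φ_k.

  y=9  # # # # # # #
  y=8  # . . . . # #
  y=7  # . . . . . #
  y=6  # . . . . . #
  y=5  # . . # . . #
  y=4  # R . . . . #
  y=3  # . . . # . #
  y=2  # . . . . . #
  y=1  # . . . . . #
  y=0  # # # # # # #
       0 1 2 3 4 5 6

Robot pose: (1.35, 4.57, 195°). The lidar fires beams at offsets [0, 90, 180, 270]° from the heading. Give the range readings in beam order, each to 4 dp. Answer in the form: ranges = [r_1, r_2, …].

beam 1: φ=0°, α=195°
  dir = (cos 195°, sin 195°) = (-0.9659, -0.2588); from cell (1,4)
  next x-line at t=0.3623, next y-line at t=2.2023; Δt_x=1.0353, Δt_y=3.8637
    x: enter (0,4) at t=0.3623 ← occupied
  → r_1 = 0.3623
beam 2: φ=90°, α=285°
  dir = (cos 285°, sin 285°) = (0.2588, -0.9659); from cell (1,4)
  next x-line at t=2.5114, next y-line at t=0.5901; Δt_x=3.8637, Δt_y=1.0353
    y: enter (1,3) at t=0.5901
    y: enter (1,2) at t=1.6254
    x: enter (2,2) at t=2.5114
    y: enter (2,1) at t=2.6607
    y: enter (2,0) at t=3.6959 ← occupied
  → r_2 = 3.6959
beam 3: φ=180°, α=15°
  dir = (cos 15°, sin 15°) = (0.9659, 0.2588); from cell (1,4)
  next x-line at t=0.6729, next y-line at t=1.6614; Δt_x=1.0353, Δt_y=3.8637
    x: enter (2,4) at t=0.6729
    y: enter (2,5) at t=1.6614
    x: enter (3,5) at t=1.7082 ← occupied
  → r_3 = 1.7082
beam 4: φ=270°, α=105°
  dir = (cos 105°, sin 105°) = (-0.2588, 0.9659); from cell (1,4)
  next x-line at t=1.3523, next y-line at t=0.4452; Δt_x=3.8637, Δt_y=1.0353
    y: enter (1,5) at t=0.4452
    x: enter (0,5) at t=1.3523 ← occupied
  → r_4 = 1.3523

ranges = [0.3623, 3.6959, 1.7082, 1.3523]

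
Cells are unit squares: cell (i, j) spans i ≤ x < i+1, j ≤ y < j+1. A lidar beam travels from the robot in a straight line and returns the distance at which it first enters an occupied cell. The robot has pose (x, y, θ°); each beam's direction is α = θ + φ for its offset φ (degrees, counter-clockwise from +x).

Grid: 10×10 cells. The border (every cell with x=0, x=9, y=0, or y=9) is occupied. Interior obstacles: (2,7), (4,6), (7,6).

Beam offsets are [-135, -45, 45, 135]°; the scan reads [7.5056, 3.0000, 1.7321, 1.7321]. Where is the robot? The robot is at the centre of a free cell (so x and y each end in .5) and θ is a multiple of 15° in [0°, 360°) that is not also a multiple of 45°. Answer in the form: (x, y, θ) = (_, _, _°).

The pose lattice has 61·16 = 976 candidates. Test each by forward raycasting.
  (7.5, 8.5, 30°): beam 1 = 1.5529 ≠ 7.5056 ✗
  (3.5, 3.5, 300°): beam 1 = 2.5882 ≠ 7.5056 ✗
  (2.5, 5.5, 330°): beam 1 = 1.5529 ≠ 7.5056 ✗
  (5.5, 8.5, 330°): beam 1 = 2.5882 ≠ 7.5056 ✗
  …
  (2.5, 2.5, 165°): r_1=7.5056, r_2=3.0000, r_3=1.7321, r_4=1.7321 — all match ✓
No second candidate reproduces the full scan.

(x, y, θ) = (2.5, 2.5, 165°)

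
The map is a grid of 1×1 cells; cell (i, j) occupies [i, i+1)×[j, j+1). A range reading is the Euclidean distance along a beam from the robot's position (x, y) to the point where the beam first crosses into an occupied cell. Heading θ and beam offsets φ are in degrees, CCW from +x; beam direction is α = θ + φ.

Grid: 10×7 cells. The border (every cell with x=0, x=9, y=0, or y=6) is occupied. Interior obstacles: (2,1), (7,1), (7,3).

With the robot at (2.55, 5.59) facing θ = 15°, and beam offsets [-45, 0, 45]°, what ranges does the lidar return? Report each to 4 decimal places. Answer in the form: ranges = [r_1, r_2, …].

beam 1: φ=-45°, α=330°
  d=(0.8660,-0.5000)  start (2,5)  tX=0.5196 tY=1.1800  stride 1/|dx|=1.1547 1/|dy|=2.0000
    cross x-line → (3,5), t=0.5196
    cross y-line → (3,4), t=1.1800
    cross x-line → (4,4), t=1.6743
    cross x-line → (5,4), t=2.8290
    cross y-line → (5,3), t=3.1800
    cross x-line → (6,3), t=3.9837
    cross x-line → (7,3), t=5.1384 (wall)
  → r_1 = 5.1384
beam 2: φ=0°, α=15°
  d=(0.9659,0.2588)  start (2,5)  tX=0.4659 tY=1.5841  stride 1/|dx|=1.0353 1/|dy|=3.8637
    cross x-line → (3,5), t=0.4659
    cross x-line → (4,5), t=1.5012
    cross y-line → (4,6), t=1.5841 (wall)
  → r_2 = 1.5841
beam 3: φ=45°, α=60°
  d=(0.5000,0.8660)  start (2,5)  tX=0.9000 tY=0.4734  stride 1/|dx|=2.0000 1/|dy|=1.1547
    cross y-line → (2,6), t=0.4734 (wall)
  → r_3 = 0.4734

ranges = [5.1384, 1.5841, 0.4734]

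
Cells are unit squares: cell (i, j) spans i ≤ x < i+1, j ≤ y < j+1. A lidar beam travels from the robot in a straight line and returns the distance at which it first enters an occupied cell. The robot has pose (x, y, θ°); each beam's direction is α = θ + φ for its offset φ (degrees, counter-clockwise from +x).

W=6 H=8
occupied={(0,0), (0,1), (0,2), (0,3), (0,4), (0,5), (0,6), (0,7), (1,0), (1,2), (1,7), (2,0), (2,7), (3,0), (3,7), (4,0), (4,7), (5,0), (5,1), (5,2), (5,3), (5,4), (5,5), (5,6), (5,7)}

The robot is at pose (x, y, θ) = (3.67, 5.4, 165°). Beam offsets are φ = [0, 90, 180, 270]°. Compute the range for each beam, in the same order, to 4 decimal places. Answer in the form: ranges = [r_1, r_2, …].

ranges = [2.7642, 4.5552, 1.3769, 1.6564]

beam 1: φ=0°, α=165°
  cosα=-0.9659 sinα=0.2588 | (3,5) | tMaxX 0.6936 tMaxY 2.3182 | tΔX 1.0353 tΔY 3.8637
    t=0.6936 [x] (2,5)
    t=1.7289 [x] (1,5)
    t=2.3182 [y] (1,6)
    t=2.7642 [x] (0,6) — stop
  → r_1 = 2.7642
beam 2: φ=90°, α=255°
  cosα=-0.2588 sinα=-0.9659 | (3,5) | tMaxX 2.5887 tMaxY 0.4141 | tΔX 3.8637 tΔY 1.0353
    t=0.4141 [y] (3,4)
    t=1.4494 [y] (3,3)
    t=2.4847 [y] (3,2)
    t=2.5887 [x] (2,2)
    t=3.5199 [y] (2,1)
    t=4.5552 [y] (2,0) — stop
  → r_2 = 4.5552
beam 3: φ=180°, α=345°
  cosα=0.9659 sinα=-0.2588 | (3,5) | tMaxX 0.3416 tMaxY 1.5455 | tΔX 1.0353 tΔY 3.8637
    t=0.3416 [x] (4,5)
    t=1.3769 [x] (5,5) — stop
  → r_3 = 1.3769
beam 4: φ=270°, α=75°
  cosα=0.2588 sinα=0.9659 | (3,5) | tMaxX 1.2750 tMaxY 0.6212 | tΔX 3.8637 tΔY 1.0353
    t=0.6212 [y] (3,6)
    t=1.2750 [x] (4,6)
    t=1.6564 [y] (4,7) — stop
  → r_4 = 1.6564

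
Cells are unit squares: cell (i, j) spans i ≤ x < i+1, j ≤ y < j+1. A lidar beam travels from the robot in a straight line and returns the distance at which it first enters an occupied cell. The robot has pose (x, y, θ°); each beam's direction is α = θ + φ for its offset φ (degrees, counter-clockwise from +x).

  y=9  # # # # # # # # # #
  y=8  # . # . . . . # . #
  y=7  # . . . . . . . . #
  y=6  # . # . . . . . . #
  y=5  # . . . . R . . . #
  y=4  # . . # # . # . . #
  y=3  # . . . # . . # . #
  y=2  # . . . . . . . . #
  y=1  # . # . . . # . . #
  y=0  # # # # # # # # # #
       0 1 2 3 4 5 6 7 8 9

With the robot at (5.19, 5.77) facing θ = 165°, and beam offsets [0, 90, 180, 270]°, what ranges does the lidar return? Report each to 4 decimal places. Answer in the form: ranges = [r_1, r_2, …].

beam 1: φ=0°, α=165°
  dir = (cos 165°, sin 165°) = (-0.9659, 0.2588); from cell (5,5)
  next x-line at t=0.1967, next y-line at t=0.8887; Δt_x=1.0353, Δt_y=3.8637
    x: enter (4,5) at t=0.1967
    y: enter (4,6) at t=0.8887
    x: enter (3,6) at t=1.2320
    x: enter (2,6) at t=2.2673 ← occupied
  → r_1 = 2.2673
beam 2: φ=90°, α=255°
  dir = (cos 255°, sin 255°) = (-0.2588, -0.9659); from cell (5,5)
  next x-line at t=0.7341, next y-line at t=0.7972; Δt_x=3.8637, Δt_y=1.0353
    x: enter (4,5) at t=0.7341
    y: enter (4,4) at t=0.7972 ← occupied
  → r_2 = 0.7972
beam 3: φ=180°, α=345°
  dir = (cos 345°, sin 345°) = (0.9659, -0.2588); from cell (5,5)
  next x-line at t=0.8386, next y-line at t=2.9751; Δt_x=1.0353, Δt_y=3.8637
    x: enter (6,5) at t=0.8386
    x: enter (7,5) at t=1.8738
    x: enter (8,5) at t=2.9091
    y: enter (8,4) at t=2.9751
    x: enter (9,4) at t=3.9444 ← occupied
  → r_3 = 3.9444
beam 4: φ=270°, α=75°
  dir = (cos 75°, sin 75°) = (0.2588, 0.9659); from cell (5,5)
  next x-line at t=3.1296, next y-line at t=0.2381; Δt_x=3.8637, Δt_y=1.0353
    y: enter (5,6) at t=0.2381
    y: enter (5,7) at t=1.2734
    y: enter (5,8) at t=2.3087
    x: enter (6,8) at t=3.1296
    y: enter (6,9) at t=3.3439 ← occupied
  → r_4 = 3.3439

ranges = [2.2673, 0.7972, 3.9444, 3.3439]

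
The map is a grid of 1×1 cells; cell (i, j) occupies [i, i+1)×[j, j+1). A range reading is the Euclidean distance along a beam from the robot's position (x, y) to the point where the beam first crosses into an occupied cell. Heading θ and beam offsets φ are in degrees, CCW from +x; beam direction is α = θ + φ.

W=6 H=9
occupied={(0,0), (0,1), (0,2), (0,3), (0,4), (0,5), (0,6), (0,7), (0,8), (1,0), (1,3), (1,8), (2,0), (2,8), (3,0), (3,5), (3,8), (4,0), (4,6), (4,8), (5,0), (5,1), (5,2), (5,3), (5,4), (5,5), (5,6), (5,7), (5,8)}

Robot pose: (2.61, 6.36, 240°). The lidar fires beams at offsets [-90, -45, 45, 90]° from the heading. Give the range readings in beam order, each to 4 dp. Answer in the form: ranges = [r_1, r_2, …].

ranges = [1.8591, 1.6668, 5.5491, 0.7200]

beam 1: φ=-90°, α=150°
  direction (-0.8660, 0.5000); cell (2,6); t to first gridline: x 0.7044, y 1.2800 (then +1.1547 / +2.0000)
    (1,6) via x @ 0.7044
    (1,7) via y @ 1.2800
    (0,7) via x @ 1.8591  # hit
  → r_1 = 1.8591
beam 2: φ=-45°, α=195°
  direction (-0.9659, -0.2588); cell (2,6); t to first gridline: x 0.6315, y 1.3909 (then +1.0353 / +3.8637)
    (1,6) via x @ 0.6315
    (1,5) via y @ 1.3909
    (0,5) via x @ 1.6668  # hit
  → r_2 = 1.6668
beam 3: φ=45°, α=285°
  direction (0.2588, -0.9659); cell (2,6); t to first gridline: x 1.5068, y 0.3727 (then +3.8637 / +1.0353)
    (2,5) via y @ 0.3727
    (2,4) via y @ 1.4080
    (3,4) via x @ 1.5068
    (3,3) via y @ 2.4433
    (3,2) via y @ 3.4785
    (3,1) via y @ 4.5138
    (4,1) via x @ 5.3705
    (4,0) via y @ 5.5491  # hit
  → r_3 = 5.5491
beam 4: φ=90°, α=330°
  direction (0.8660, -0.5000); cell (2,6); t to first gridline: x 0.4503, y 0.7200 (then +1.1547 / +2.0000)
    (3,6) via x @ 0.4503
    (3,5) via y @ 0.7200  # hit
  → r_4 = 0.7200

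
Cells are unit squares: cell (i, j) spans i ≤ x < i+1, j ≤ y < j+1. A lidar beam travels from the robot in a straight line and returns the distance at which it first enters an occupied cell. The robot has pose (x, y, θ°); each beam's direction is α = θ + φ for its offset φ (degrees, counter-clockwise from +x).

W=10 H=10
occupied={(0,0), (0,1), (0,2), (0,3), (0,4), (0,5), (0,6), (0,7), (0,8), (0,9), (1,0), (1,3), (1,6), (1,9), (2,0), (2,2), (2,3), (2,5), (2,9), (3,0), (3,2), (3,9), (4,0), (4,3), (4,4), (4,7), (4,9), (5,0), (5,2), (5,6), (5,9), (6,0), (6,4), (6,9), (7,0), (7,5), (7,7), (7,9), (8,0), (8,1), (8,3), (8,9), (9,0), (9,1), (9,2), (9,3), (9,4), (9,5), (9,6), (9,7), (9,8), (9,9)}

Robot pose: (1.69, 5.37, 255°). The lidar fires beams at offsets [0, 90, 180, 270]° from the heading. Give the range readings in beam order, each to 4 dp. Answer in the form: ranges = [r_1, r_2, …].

beam 1: φ=0°, α=255°
  cosα=-0.2588 sinα=-0.9659 | (1,5) | tMaxX 2.6660 tMaxY 0.3831 | tΔX 3.8637 tΔY 1.0353
    t=0.3831 [y] (1,4)
    t=1.4183 [y] (1,3) — stop
  → r_1 = 1.4183
beam 2: φ=90°, α=345°
  cosα=0.9659 sinα=-0.2588 | (1,5) | tMaxX 0.3209 tMaxY 1.4296 | tΔX 1.0353 tΔY 3.8637
    t=0.3209 [x] (2,5) — stop
  → r_2 = 0.3209
beam 3: φ=180°, α=75°
  cosα=0.2588 sinα=0.9659 | (1,5) | tMaxX 1.1977 tMaxY 0.6522 | tΔX 3.8637 tΔY 1.0353
    t=0.6522 [y] (1,6) — stop
  → r_3 = 0.6522
beam 4: φ=270°, α=165°
  cosα=-0.9659 sinα=0.2588 | (1,5) | tMaxX 0.7143 tMaxY 2.4341 | tΔX 1.0353 tΔY 3.8637
    t=0.7143 [x] (0,5) — stop
  → r_4 = 0.7143

ranges = [1.4183, 0.3209, 0.6522, 0.7143]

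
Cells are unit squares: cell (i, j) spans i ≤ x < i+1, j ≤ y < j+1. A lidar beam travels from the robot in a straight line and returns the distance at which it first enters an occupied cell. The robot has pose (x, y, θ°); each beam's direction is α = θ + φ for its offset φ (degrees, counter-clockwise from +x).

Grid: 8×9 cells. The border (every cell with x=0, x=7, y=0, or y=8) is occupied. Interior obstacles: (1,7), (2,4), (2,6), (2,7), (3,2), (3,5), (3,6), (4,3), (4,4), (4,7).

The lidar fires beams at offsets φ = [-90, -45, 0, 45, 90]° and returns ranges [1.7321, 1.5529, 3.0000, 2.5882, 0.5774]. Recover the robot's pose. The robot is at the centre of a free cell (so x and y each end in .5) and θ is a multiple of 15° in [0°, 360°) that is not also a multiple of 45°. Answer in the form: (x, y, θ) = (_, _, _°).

The pose lattice has 32·16 = 512 candidates. Test each by forward raycasting.
  (2.5, 1.5, 165°): beam 1 = 3.6235 ≠ 1.7321 ✗
  (6.5, 2.5, 210°): beam 1 = 5.0000 ≠ 1.7321 ✗
  (1.5, 3.5, 15°): beam 1 = 2.5882 ≠ 1.7321 ✗
  (2.5, 1.5, 15°): beam 1 = 0.5176 ≠ 1.7321 ✗
  …
  (5.5, 4.5, 60°): r_1=1.7321, r_2=1.5529, r_3=3.0000, r_4=2.5882, r_5=0.5774 — all match ✓
No second candidate reproduces the full scan.

(x, y, θ) = (5.5, 4.5, 60°)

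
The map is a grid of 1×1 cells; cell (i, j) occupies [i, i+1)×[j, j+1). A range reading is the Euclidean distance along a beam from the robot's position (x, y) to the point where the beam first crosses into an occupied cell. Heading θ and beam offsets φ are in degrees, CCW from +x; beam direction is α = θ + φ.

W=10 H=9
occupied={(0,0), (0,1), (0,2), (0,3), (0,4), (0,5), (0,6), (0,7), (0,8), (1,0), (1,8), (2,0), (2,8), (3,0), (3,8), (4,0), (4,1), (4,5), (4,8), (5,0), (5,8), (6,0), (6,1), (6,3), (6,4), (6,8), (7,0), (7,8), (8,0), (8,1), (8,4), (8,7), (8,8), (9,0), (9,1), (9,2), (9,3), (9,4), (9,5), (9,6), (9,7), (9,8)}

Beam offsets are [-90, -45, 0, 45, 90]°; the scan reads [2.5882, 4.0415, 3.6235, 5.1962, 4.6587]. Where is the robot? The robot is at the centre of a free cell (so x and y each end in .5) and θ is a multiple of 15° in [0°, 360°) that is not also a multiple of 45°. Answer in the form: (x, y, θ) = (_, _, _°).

The pose lattice has 48·16 = 768 candidates. Test each by forward raycasting.
  (8.5, 3.5, 165°): beam 1 = 0.5176 ≠ 2.5882 ✗
  (5.5, 3.5, 240°): beam 1 = 5.1962 ≠ 2.5882 ✗
  (2.5, 7.5, 285°): beam 1 = 1.5529 ≠ 2.5882 ✗
  (5.5, 1.5, 165°): beam 1 = 1.9319 ≠ 2.5882 ✗
  …
  (2.5, 3.5, 15°): r_1=2.5882, r_2=4.0415, r_3=3.6235, r_4=5.1962, r_5=4.6587 — all match ✓
Only this pose fits every beam.

(x, y, θ) = (2.5, 3.5, 15°)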